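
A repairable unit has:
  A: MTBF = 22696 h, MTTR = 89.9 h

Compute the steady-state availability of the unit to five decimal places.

A(A) = MTBF/(MTBF+MTTR) = 22696/(22696+89.9) = 0.99605

0.99605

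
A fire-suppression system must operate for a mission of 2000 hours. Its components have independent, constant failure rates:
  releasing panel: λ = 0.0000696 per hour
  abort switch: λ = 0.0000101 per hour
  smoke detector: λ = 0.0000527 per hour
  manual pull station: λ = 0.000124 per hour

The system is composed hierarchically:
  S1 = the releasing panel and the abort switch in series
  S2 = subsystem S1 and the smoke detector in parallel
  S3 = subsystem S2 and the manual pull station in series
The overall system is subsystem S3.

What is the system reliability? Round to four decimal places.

R(releasing panel) = exp(−0.0000696 × 2000) = 0.870054
R(abort switch) = exp(−0.0000101 × 2000) = 0.980003
R(smoke detector) = exp(−0.0000527 × 2000) = 0.899964
R(manual pull station) = exp(−0.000124 × 2000) = 0.780360
Series (releasing panel and abort switch): 0.870054 × 0.980003 = 0.852656
Parallel ([0.852656] and smoke detector): 1 − (1 − 0.852656)(1 − 0.899964) = 0.985260
Series ([0.985260] and manual pull station): 0.985260 × 0.780360 = 0.7689

0.7689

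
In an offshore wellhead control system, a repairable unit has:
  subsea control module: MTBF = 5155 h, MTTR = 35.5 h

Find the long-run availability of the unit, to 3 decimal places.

A(subsea control module) = MTBF/(MTBF+MTTR) = 5155/(5155+35.5) = 0.993

0.993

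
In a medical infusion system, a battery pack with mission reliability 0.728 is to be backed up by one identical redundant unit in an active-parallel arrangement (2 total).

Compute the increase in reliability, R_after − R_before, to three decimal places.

R_before = 0.728
R_after = 1 − (1 − 0.728)^2 = 0.926
ΔR = 0.926 − 0.728 = 0.198

0.198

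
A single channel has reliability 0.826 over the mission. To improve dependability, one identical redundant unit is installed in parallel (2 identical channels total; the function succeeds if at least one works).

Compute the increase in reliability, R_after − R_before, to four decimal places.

0.1437

R_before = 0.826
R_after = 1 − (1 − 0.826)^2 = 0.9697
ΔR = 0.9697 − 0.826 = 0.1437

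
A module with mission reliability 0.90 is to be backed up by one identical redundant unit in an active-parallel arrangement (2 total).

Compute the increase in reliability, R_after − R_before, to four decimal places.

0.0900

R_before = 0.90
R_after = 1 − (1 − 0.90)^2 = 0.9900
ΔR = 0.9900 − 0.90 = 0.0900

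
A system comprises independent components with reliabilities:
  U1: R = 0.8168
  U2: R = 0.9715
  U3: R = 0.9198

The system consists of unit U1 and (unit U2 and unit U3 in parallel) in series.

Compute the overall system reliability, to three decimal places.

Parallel (U2 and U3): 1 − (1 − 0.97150)(1 − 0.91980) = 0.99771
Series (U1 and [0.99771]): 0.81680 × 0.99771 = 0.815

0.815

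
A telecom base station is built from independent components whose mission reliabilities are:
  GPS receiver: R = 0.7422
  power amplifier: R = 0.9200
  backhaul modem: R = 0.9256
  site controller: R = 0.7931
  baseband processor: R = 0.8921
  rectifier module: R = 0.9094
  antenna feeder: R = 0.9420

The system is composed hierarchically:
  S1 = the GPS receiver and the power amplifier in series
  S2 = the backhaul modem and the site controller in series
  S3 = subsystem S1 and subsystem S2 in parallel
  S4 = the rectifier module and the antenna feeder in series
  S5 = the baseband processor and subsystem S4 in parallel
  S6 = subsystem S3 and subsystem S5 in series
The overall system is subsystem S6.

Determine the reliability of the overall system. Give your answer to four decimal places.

0.9015

Series (GPS receiver and power amplifier): 0.742200 × 0.920000 = 0.682824
Series (backhaul modem and site controller): 0.925600 × 0.793100 = 0.734093
Parallel ([0.682824] and [0.734093]): 1 − (1 − 0.682824)(1 − 0.734093) = 0.915661
Series (rectifier module and antenna feeder): 0.909400 × 0.942000 = 0.856655
Parallel (baseband processor and [0.856655]): 1 − (1 − 0.892100)(1 − 0.856655) = 0.984533
Series ([0.915661] and [0.984533]): 0.915661 × 0.984533 = 0.9015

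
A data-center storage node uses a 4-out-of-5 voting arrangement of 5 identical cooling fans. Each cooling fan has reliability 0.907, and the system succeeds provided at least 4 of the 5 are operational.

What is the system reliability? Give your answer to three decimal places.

0.929

R = Σ_{i=4}^{5} C(5,i) p^i (1−p)^{5−i} with p = 0.907
C(5,4)·0.907^4·0.093^1 = 0.31469
C(5,5)·0.907^5·0.093^0 = 0.61381
Sum = 0.929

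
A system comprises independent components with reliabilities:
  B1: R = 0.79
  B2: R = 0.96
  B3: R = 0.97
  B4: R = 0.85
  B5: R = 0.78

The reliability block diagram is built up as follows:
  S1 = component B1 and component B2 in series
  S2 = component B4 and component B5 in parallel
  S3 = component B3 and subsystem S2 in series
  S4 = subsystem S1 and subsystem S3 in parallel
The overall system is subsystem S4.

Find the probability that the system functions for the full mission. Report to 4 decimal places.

0.9850

Series (B1 and B2): 0.790000 × 0.960000 = 0.758400
Parallel (B4 and B5): 1 − (1 − 0.850000)(1 − 0.780000) = 0.967000
Series (B3 and [0.967000]): 0.970000 × 0.967000 = 0.937990
Parallel ([0.758400] and [0.937990]): 1 − (1 − 0.758400)(1 − 0.937990) = 0.9850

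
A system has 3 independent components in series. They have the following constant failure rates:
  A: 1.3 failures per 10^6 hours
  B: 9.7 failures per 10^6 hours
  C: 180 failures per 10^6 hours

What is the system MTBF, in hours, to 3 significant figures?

5240

Series of exponential components: λ_sys = Σ λ_i
λ_sys = 0.0000013 + 0.0000097 + 0.00018 = 1.9100e-04 /h
MTBF = 1 / λ_sys = 5240 h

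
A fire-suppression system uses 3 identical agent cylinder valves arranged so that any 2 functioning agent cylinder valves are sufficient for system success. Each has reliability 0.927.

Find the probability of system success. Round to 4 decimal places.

0.9848

R = Σ_{i=2}^{3} C(3,i) p^i (1−p)^{3−i} with p = 0.927
C(3,2)·0.927^2·0.073^1 = 0.188193
C(3,3)·0.927^3·0.073^0 = 0.796598
Sum = 0.9848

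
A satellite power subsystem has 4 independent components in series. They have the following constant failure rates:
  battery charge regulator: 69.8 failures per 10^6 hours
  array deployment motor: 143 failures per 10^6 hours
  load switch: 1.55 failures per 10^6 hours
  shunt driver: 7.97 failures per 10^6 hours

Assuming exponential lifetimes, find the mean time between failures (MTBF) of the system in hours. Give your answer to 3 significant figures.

Series of exponential components: λ_sys = Σ λ_i
λ_sys = 0.0000698 + 0.000143 + 0.00000155 + 0.00000797 = 2.2232e-04 /h
MTBF = 1 / λ_sys = 4500 h

4500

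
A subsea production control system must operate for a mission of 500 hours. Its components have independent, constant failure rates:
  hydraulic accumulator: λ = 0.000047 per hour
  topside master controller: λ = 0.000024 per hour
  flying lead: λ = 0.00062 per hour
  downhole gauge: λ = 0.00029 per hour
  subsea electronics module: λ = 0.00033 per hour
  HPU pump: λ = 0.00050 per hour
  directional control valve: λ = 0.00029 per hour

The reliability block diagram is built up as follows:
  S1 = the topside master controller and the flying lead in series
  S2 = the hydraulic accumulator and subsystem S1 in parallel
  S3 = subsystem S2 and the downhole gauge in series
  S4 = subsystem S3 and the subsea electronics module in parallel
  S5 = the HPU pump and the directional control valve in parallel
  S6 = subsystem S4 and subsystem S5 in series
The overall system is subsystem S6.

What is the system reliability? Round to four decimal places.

0.9494

R(hydraulic accumulator) = exp(−0.000047 × 500) = 0.976774
R(topside master controller) = exp(−0.000024 × 500) = 0.988072
R(flying lead) = exp(−0.00062 × 500) = 0.733447
R(downhole gauge) = exp(−0.00029 × 500) = 0.865022
R(subsea electronics module) = exp(−0.00033 × 500) = 0.847894
R(HPU pump) = exp(−0.00050 × 500) = 0.778801
R(directional control valve) = exp(−0.00029 × 500) = 0.865022
Series (topside master controller and flying lead): 0.988072 × 0.733447 = 0.724698
Parallel (hydraulic accumulator and [0.724698]): 1 − (1 − 0.976774)(1 − 0.724698) = 0.993606
Series ([0.993606] and downhole gauge): 0.993606 × 0.865022 = 0.859491
Parallel ([0.859491] and subsea electronics module): 1 − (1 − 0.859491)(1 − 0.847894) = 0.978628
Parallel (HPU pump and directional control valve): 1 − (1 − 0.778801)(1 − 0.865022) = 0.970143
Series ([0.978628] and [0.970143]): 0.978628 × 0.970143 = 0.9494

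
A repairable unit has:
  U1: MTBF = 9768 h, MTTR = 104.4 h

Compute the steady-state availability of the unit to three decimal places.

A(U1) = MTBF/(MTBF+MTTR) = 9768/(9768+104.4) = 0.989

0.989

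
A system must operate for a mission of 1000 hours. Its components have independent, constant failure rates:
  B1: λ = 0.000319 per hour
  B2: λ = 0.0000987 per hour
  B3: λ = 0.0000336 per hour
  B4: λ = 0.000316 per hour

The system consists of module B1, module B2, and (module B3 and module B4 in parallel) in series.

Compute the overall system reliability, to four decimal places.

0.6527

R(B1) = exp(−0.000319 × 1000) = 0.726876
R(B2) = exp(−0.0000987 × 1000) = 0.906014
R(B3) = exp(−0.0000336 × 1000) = 0.966958
R(B4) = exp(−0.000316 × 1000) = 0.729059
Parallel (B3 and B4): 1 − (1 − 0.966958)(1 − 0.729059) = 0.991048
Series (B1, B2, and [0.991048]): 0.726876 × 0.906014 × 0.991048 = 0.6527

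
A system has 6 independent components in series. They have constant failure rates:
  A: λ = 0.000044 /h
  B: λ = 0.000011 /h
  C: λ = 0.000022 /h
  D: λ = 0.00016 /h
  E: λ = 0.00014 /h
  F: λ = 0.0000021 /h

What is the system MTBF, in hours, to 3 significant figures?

Series of exponential components: λ_sys = Σ λ_i
λ_sys = 0.000044 + 0.000011 + 0.000022 + 0.00016 + 0.00014 + 0.0000021 = 3.7910e-04 /h
MTBF = 1 / λ_sys = 2640 h

2640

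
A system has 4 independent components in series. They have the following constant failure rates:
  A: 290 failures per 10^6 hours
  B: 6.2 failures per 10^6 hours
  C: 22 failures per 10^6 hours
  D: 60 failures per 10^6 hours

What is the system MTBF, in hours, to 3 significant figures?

2640

Series of exponential components: λ_sys = Σ λ_i
λ_sys = 0.00029 + 0.0000062 + 0.000022 + 0.000060 = 3.7820e-04 /h
MTBF = 1 / λ_sys = 2640 h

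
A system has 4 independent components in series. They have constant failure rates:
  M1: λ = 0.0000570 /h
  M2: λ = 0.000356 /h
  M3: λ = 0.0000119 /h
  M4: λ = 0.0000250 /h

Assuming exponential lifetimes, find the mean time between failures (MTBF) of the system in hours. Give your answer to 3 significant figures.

2220

Series of exponential components: λ_sys = Σ λ_i
λ_sys = 0.0000570 + 0.000356 + 0.0000119 + 0.0000250 = 4.4990e-04 /h
MTBF = 1 / λ_sys = 2220 h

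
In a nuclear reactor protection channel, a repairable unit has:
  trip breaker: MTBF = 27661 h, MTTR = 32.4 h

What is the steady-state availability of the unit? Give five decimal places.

A(trip breaker) = MTBF/(MTBF+MTTR) = 27661/(27661+32.4) = 0.99883

0.99883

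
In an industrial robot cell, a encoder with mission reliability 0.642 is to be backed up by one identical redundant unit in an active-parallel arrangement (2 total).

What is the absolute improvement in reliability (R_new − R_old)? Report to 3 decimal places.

0.230

R_before = 0.642
R_after = 1 − (1 − 0.642)^2 = 0.872
ΔR = 0.872 − 0.642 = 0.230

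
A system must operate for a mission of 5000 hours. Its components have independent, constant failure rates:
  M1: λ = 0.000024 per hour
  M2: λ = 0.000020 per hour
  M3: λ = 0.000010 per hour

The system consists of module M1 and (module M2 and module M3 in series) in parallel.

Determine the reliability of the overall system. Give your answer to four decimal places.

R(M1) = exp(−0.000024 × 5000) = 0.886920
R(M2) = exp(−0.000020 × 5000) = 0.904837
R(M3) = exp(−0.000010 × 5000) = 0.951229
Series (M2 and M3): 0.904837 × 0.951229 = 0.860707
Parallel (M1 and [0.860707]): 1 − (1 − 0.886920)(1 − 0.860707) = 0.9842

0.9842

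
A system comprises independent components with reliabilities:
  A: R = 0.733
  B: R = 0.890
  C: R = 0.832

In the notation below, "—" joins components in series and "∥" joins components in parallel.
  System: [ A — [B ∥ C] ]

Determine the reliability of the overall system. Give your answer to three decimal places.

Parallel (B and C): 1 − (1 − 0.89000)(1 − 0.83200) = 0.98152
Series (A and [0.98152]): 0.73300 × 0.98152 = 0.719

0.719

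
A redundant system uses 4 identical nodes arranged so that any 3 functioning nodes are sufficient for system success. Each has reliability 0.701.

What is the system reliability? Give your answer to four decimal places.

R = Σ_{i=3}^{4} C(4,i) p^i (1−p)^{4−i} with p = 0.701
C(4,3)·0.701^3·0.299^1 = 0.411989
C(4,4)·0.701^4·0.299^0 = 0.241475
Sum = 0.6535

0.6535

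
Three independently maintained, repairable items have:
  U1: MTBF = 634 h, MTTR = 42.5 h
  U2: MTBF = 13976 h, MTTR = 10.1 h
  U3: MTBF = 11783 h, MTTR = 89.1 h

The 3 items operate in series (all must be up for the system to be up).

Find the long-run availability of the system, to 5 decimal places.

0.92947

A(U1) = MTBF/(MTBF+MTTR) = 634/(634+42.5) = 0.937177
A(U2) = MTBF/(MTBF+MTTR) = 13976/(13976+10.1) = 0.999278
A(U3) = MTBF/(MTBF+MTTR) = 11783/(11783+89.1) = 0.992495
Series availability: 0.937177 × 0.999278 × 0.992495 = 0.92947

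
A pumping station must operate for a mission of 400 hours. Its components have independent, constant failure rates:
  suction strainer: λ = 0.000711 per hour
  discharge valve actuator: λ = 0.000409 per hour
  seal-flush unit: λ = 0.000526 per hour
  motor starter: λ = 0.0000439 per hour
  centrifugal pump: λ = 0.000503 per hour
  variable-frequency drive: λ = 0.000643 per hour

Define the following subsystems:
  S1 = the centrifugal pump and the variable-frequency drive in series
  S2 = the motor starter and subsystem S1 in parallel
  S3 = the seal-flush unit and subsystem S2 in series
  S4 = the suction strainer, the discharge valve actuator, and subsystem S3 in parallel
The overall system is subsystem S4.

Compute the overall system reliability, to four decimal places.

R(suction strainer) = exp(−0.000711 × 400) = 0.752466
R(discharge valve actuator) = exp(−0.000409 × 400) = 0.849082
R(seal-flush unit) = exp(−0.000526 × 400) = 0.810260
R(motor starter) = exp(−0.0000439 × 400) = 0.982593
R(centrifugal pump) = exp(−0.000503 × 400) = 0.817749
R(variable-frequency drive) = exp(−0.000643 × 400) = 0.773214
Series (centrifugal pump and variable-frequency drive): 0.817749 × 0.773214 = 0.632295
Parallel (motor starter and [0.632295]): 1 − (1 − 0.982593)(1 − 0.632295) = 0.993599
Series (seal-flush unit and [0.993599]): 0.810260 × 0.993599 = 0.805074
Parallel (suction strainer, discharge valve actuator, and [0.805074]): 1 − (1 − 0.752466)(1 − 0.849082)(1 − 0.805074) = 0.9927

0.9927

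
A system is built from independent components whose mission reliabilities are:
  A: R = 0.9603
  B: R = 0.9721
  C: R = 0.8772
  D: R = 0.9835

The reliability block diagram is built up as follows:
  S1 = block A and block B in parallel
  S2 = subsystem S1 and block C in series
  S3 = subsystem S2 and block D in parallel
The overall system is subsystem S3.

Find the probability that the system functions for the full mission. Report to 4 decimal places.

0.9980

Parallel (A and B): 1 − (1 − 0.960300)(1 − 0.972100) = 0.998892
Series ([0.998892] and C): 0.998892 × 0.877200 = 0.876228
Parallel ([0.876228] and D): 1 − (1 − 0.876228)(1 − 0.983500) = 0.9980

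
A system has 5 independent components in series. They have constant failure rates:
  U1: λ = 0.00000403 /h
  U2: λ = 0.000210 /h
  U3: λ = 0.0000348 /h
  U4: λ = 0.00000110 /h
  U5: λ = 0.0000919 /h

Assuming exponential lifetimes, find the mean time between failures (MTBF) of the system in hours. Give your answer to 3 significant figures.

Series of exponential components: λ_sys = Σ λ_i
λ_sys = 0.00000403 + 0.000210 + 0.0000348 + 0.00000110 + 0.0000919 = 3.4183e-04 /h
MTBF = 1 / λ_sys = 2930 h

2930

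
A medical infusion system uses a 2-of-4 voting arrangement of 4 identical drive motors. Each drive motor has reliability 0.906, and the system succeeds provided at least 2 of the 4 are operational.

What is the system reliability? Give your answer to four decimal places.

R = Σ_{i=2}^{4} C(4,i) p^i (1−p)^{4−i} with p = 0.906
C(4,2)·0.906^2·0.094^2 = 0.043517
C(4,3)·0.906^3·0.094^1 = 0.279623
C(4,4)·0.906^4·0.094^0 = 0.673772
Sum = 0.9969

0.9969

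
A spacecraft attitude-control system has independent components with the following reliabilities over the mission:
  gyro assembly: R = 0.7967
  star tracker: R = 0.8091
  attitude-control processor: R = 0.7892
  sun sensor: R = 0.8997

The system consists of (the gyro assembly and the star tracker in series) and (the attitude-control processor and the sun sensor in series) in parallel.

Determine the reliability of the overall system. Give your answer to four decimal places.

0.8970

Series (gyro assembly and star tracker): 0.796700 × 0.809100 = 0.644610
Series (attitude-control processor and sun sensor): 0.789200 × 0.899700 = 0.710043
Parallel ([0.644610] and [0.710043]): 1 − (1 − 0.644610)(1 − 0.710043) = 0.8970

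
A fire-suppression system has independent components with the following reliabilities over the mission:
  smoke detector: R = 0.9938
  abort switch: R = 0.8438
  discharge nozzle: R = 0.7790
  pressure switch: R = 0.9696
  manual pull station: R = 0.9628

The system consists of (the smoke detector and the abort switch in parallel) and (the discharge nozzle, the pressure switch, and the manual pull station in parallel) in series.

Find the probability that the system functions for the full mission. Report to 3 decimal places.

0.999

Parallel (smoke detector and abort switch): 1 − (1 − 0.99380)(1 − 0.84380) = 0.99903
Parallel (discharge nozzle, pressure switch, and manual pull station): 1 − (1 − 0.77900)(1 − 0.96960)(1 − 0.96280) = 0.99975
Series ([0.99903] and [0.99975]): 0.99903 × 0.99975 = 0.999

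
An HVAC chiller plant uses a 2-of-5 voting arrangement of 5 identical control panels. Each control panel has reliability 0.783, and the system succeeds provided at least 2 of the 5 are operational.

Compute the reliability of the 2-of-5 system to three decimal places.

0.991

R = Σ_{i=2}^{5} C(5,i) p^i (1−p)^{5−i} with p = 0.783
C(5,2)·0.783^2·0.217^3 = 0.06265
C(5,3)·0.783^3·0.217^2 = 0.22605
C(5,4)·0.783^4·0.217^1 = 0.40783
C(5,5)·0.783^5·0.217^0 = 0.29431
Sum = 0.991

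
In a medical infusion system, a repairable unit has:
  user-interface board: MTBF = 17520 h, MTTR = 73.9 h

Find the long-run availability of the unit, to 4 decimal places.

A(user-interface board) = MTBF/(MTBF+MTTR) = 17520/(17520+73.9) = 0.9958

0.9958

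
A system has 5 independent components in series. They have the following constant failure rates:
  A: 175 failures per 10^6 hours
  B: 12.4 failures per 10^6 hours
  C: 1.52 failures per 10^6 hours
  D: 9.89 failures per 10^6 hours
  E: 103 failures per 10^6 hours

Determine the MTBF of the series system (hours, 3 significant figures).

Series of exponential components: λ_sys = Σ λ_i
λ_sys = 0.000175 + 0.0000124 + 0.00000152 + 0.00000989 + 0.000103 = 3.0181e-04 /h
MTBF = 1 / λ_sys = 3310 h

3310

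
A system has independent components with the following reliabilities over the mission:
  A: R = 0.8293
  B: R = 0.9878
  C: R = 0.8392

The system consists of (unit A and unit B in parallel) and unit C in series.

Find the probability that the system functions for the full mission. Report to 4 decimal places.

0.8375

Parallel (A and B): 1 − (1 − 0.829300)(1 − 0.987800) = 0.997917
Series ([0.997917] and C): 0.997917 × 0.839200 = 0.8375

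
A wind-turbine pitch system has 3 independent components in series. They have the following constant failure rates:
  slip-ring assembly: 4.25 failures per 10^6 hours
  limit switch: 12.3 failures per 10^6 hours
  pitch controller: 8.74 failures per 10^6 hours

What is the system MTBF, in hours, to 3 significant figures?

39500

Series of exponential components: λ_sys = Σ λ_i
λ_sys = 0.00000425 + 0.0000123 + 0.00000874 = 2.5290e-05 /h
MTBF = 1 / λ_sys = 39500 h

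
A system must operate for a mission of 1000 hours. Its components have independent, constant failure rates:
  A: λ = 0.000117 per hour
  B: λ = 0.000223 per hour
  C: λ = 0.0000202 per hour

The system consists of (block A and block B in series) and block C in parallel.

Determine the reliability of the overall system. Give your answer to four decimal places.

0.9942

R(A) = exp(−0.000117 × 1000) = 0.889585
R(B) = exp(−0.000223 × 1000) = 0.800115
R(C) = exp(−0.0000202 × 1000) = 0.980003
Series (A and B): 0.889585 × 0.800115 = 0.711770
Parallel ([0.711770] and C): 1 − (1 − 0.711770)(1 − 0.980003) = 0.9942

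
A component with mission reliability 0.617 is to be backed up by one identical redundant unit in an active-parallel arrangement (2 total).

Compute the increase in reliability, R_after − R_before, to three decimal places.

R_before = 0.617
R_after = 1 − (1 − 0.617)^2 = 0.853
ΔR = 0.853 − 0.617 = 0.236

0.236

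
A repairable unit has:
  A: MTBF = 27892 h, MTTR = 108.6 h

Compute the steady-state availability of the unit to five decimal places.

A(A) = MTBF/(MTBF+MTTR) = 27892/(27892+108.6) = 0.99612

0.99612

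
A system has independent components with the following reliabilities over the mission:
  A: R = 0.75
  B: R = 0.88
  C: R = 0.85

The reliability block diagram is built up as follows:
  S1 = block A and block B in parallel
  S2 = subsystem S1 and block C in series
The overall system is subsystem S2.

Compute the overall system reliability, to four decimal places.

0.8245

Parallel (A and B): 1 − (1 − 0.750000)(1 − 0.880000) = 0.970000
Series ([0.970000] and C): 0.970000 × 0.850000 = 0.8245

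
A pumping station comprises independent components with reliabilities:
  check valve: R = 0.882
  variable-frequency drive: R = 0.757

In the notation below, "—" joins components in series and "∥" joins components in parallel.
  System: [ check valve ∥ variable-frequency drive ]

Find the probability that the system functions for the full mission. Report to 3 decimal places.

0.971

Parallel (check valve and variable-frequency drive): 1 − (1 − 0.88200)(1 − 0.75700) = 0.971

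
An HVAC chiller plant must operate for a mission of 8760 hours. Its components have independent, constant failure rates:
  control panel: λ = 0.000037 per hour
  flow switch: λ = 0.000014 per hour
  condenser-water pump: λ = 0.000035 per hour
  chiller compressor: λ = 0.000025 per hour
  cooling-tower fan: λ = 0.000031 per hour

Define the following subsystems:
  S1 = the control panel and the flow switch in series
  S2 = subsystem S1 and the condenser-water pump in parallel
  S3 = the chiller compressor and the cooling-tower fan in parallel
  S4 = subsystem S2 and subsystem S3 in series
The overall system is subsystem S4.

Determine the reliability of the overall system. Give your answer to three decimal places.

0.863

R(control panel) = exp(−0.000037 × 8760) = 0.72316
R(flow switch) = exp(−0.000014 × 8760) = 0.88458
R(condenser-water pump) = exp(−0.000035 × 8760) = 0.73594
R(chiller compressor) = exp(−0.000025 × 8760) = 0.80332
R(cooling-tower fan) = exp(−0.000031 × 8760) = 0.76219
Series (control panel and flow switch): 0.72316 × 0.88458 = 0.63969
Parallel ([0.63969] and condenser-water pump): 1 − (1 − 0.63969)(1 − 0.73594) = 0.90486
Parallel (chiller compressor and cooling-tower fan): 1 − (1 − 0.80332)(1 − 0.76219) = 0.95323
Series ([0.90486] and [0.95323]): 0.90486 × 0.95323 = 0.863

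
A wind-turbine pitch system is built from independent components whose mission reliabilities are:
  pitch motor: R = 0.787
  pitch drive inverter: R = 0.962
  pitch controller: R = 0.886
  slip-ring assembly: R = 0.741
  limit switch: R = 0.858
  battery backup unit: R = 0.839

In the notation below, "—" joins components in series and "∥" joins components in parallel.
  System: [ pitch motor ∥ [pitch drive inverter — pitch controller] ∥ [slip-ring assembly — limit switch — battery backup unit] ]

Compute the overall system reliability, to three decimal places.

Series (pitch drive inverter and pitch controller): 0.96200 × 0.88600 = 0.85233
Series (slip-ring assembly, limit switch, and battery backup unit): 0.74100 × 0.85800 × 0.83900 = 0.53342
Parallel (pitch motor, [0.85233], and [0.53342]): 1 − (1 − 0.78700)(1 − 0.85233)(1 − 0.53342) = 0.985

0.985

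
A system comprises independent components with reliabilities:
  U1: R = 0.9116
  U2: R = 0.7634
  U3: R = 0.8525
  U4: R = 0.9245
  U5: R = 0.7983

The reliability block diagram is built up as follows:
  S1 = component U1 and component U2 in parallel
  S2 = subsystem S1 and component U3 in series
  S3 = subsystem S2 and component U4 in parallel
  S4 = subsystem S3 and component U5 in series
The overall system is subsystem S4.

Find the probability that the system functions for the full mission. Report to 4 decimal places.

0.7883

Parallel (U1 and U2): 1 − (1 − 0.911600)(1 − 0.763400) = 0.979085
Series ([0.979085] and U3): 0.979085 × 0.852500 = 0.834670
Parallel ([0.834670] and U4): 1 − (1 − 0.834670)(1 − 0.924500) = 0.987518
Series ([0.987518] and U5): 0.987518 × 0.798300 = 0.7883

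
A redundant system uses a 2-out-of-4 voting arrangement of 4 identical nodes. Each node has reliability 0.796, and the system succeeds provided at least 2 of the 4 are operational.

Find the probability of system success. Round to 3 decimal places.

0.971

R = Σ_{i=2}^{4} C(4,i) p^i (1−p)^{4−i} with p = 0.796
C(4,2)·0.796^2·0.204^2 = 0.15821
C(4,3)·0.796^3·0.204^1 = 0.41156
C(4,4)·0.796^4·0.204^0 = 0.40147
Sum = 0.971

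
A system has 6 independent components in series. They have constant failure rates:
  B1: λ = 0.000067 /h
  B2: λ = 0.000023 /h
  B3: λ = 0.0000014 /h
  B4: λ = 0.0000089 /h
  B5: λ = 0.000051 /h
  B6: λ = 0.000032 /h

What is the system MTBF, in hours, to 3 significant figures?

5460

Series of exponential components: λ_sys = Σ λ_i
λ_sys = 0.000067 + 0.000023 + 0.0000014 + 0.0000089 + 0.000051 + 0.000032 = 1.8330e-04 /h
MTBF = 1 / λ_sys = 5460 h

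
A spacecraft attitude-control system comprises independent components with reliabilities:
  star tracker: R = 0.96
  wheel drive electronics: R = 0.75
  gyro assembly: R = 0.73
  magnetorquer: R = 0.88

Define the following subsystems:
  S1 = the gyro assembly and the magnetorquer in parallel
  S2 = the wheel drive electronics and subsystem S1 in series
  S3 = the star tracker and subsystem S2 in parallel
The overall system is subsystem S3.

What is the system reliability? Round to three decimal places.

0.989

Parallel (gyro assembly and magnetorquer): 1 − (1 − 0.73000)(1 − 0.88000) = 0.96760
Series (wheel drive electronics and [0.96760]): 0.75000 × 0.96760 = 0.72570
Parallel (star tracker and [0.72570]): 1 − (1 − 0.96000)(1 − 0.72570) = 0.989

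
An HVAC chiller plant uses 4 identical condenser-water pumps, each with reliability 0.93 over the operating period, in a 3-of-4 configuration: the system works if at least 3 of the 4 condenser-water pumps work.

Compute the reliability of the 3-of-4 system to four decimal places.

0.9733

R = Σ_{i=3}^{4} C(4,i) p^i (1−p)^{4−i} with p = 0.93
C(4,3)·0.93^3·0.07^1 = 0.225220
C(4,4)·0.93^4·0.07^0 = 0.748052
Sum = 0.9733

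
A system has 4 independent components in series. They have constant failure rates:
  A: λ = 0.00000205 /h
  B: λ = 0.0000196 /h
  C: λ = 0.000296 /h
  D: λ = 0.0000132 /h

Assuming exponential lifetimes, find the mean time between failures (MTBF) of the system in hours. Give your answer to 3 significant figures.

3020

Series of exponential components: λ_sys = Σ λ_i
λ_sys = 0.00000205 + 0.0000196 + 0.000296 + 0.0000132 = 3.3085e-04 /h
MTBF = 1 / λ_sys = 3020 h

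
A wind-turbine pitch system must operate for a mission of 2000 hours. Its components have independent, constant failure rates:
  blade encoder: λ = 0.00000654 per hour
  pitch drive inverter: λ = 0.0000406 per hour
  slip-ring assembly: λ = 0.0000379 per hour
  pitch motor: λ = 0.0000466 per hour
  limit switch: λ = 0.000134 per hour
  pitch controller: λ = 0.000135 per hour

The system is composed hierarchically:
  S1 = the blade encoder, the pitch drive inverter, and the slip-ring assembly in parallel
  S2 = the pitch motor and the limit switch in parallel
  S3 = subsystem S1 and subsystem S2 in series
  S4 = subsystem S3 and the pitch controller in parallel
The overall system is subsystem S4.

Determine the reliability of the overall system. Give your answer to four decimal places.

0.9950

R(blade encoder) = exp(−0.00000654 × 2000) = 0.987005
R(pitch drive inverter) = exp(−0.0000406 × 2000) = 0.922009
R(slip-ring assembly) = exp(−0.0000379 × 2000) = 0.927002
R(pitch motor) = exp(−0.0000466 × 2000) = 0.911011
R(limit switch) = exp(−0.000134 × 2000) = 0.764908
R(pitch controller) = exp(−0.000135 × 2000) = 0.763379
Parallel (blade encoder, pitch drive inverter, and slip-ring assembly): 1 − (1 − 0.987005)(1 − 0.922009)(1 − 0.927002) = 0.999926
Parallel (pitch motor and limit switch): 1 − (1 − 0.911011)(1 − 0.764908) = 0.979079
Series ([0.999926] and [0.979079]): 0.999926 × 0.979079 = 0.979007
Parallel ([0.979007] and pitch controller): 1 − (1 − 0.979007)(1 − 0.763379) = 0.9950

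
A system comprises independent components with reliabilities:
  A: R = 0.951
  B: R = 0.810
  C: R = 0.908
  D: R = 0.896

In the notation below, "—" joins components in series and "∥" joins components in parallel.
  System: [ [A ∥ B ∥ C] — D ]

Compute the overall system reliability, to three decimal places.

Parallel (A, B, and C): 1 − (1 − 0.95100)(1 − 0.81000)(1 − 0.90800) = 0.99914
Series ([0.99914] and D): 0.99914 × 0.89600 = 0.895

0.895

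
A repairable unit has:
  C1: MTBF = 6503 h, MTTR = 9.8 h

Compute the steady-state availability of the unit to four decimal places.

A(C1) = MTBF/(MTBF+MTTR) = 6503/(6503+9.8) = 0.9985

0.9985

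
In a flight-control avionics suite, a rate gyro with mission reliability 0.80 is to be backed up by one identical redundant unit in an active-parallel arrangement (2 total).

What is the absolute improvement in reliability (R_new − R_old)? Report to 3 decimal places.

R_before = 0.80
R_after = 1 − (1 − 0.80)^2 = 0.960
ΔR = 0.960 − 0.80 = 0.160

0.160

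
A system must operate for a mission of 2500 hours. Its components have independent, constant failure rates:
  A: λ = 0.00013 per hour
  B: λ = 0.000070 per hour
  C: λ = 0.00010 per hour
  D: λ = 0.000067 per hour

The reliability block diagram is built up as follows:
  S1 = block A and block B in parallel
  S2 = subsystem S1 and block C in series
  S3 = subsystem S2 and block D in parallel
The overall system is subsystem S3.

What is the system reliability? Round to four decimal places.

0.9605

R(A) = exp(−0.00013 × 2500) = 0.722527
R(B) = exp(−0.000070 × 2500) = 0.839457
R(C) = exp(−0.00010 × 2500) = 0.778801
R(D) = exp(−0.000067 × 2500) = 0.845777
Parallel (A and B): 1 − (1 − 0.722527)(1 − 0.839457) = 0.955454
Series ([0.955454] and C): 0.955454 × 0.778801 = 0.744109
Parallel ([0.744109] and D): 1 − (1 − 0.744109)(1 − 0.845777) = 0.9605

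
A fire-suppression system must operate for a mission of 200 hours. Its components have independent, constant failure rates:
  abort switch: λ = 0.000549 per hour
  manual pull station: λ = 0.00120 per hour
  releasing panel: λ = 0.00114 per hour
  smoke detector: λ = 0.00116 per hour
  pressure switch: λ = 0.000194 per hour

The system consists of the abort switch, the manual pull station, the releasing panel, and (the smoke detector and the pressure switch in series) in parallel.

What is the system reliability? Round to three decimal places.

0.999

R(abort switch) = exp(−0.000549 × 200) = 0.89601
R(manual pull station) = exp(−0.00120 × 200) = 0.78663
R(releasing panel) = exp(−0.00114 × 200) = 0.79612
R(smoke detector) = exp(−0.00116 × 200) = 0.79295
R(pressure switch) = exp(−0.000194 × 200) = 0.96194
Series (smoke detector and pressure switch): 0.79295 × 0.96194 = 0.76277
Parallel (abort switch, manual pull station, releasing panel, and [0.76277]): 1 − (1 − 0.89601)(1 − 0.78663)(1 − 0.79612)(1 − 0.76277) = 0.999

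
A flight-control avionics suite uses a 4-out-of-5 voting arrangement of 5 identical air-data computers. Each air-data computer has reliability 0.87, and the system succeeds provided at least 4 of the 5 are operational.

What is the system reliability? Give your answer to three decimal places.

R = Σ_{i=4}^{5} C(5,i) p^i (1−p)^{5−i} with p = 0.87
C(5,4)·0.87^4·0.13^1 = 0.37238
C(5,5)·0.87^5·0.13^0 = 0.49842
Sum = 0.871

0.871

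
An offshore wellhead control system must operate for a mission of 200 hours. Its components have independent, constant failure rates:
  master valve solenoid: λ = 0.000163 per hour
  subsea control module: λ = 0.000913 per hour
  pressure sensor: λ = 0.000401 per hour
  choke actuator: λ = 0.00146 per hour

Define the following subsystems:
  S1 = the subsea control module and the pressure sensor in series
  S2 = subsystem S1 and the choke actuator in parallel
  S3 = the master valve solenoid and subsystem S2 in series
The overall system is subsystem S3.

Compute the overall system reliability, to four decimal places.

0.9113

R(master valve solenoid) = exp(−0.000163 × 200) = 0.967926
R(subsea control module) = exp(−0.000913 × 200) = 0.833101
R(pressure sensor) = exp(−0.000401 × 200) = 0.922932
R(choke actuator) = exp(−0.00146 × 200) = 0.746769
Series (subsea control module and pressure sensor): 0.833101 × 0.922932 = 0.768896
Parallel ([0.768896] and choke actuator): 1 − (1 − 0.768896)(1 − 0.746769) = 0.941477
Series (master valve solenoid and [0.941477]): 0.967926 × 0.941477 = 0.9113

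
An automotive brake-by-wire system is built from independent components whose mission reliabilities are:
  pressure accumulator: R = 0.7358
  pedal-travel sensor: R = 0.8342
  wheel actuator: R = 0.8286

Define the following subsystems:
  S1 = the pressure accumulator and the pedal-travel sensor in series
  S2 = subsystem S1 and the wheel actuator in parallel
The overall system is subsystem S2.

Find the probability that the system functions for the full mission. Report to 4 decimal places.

0.9338

Series (pressure accumulator and pedal-travel sensor): 0.735800 × 0.834200 = 0.613804
Parallel ([0.613804] and wheel actuator): 1 − (1 − 0.613804)(1 − 0.828600) = 0.9338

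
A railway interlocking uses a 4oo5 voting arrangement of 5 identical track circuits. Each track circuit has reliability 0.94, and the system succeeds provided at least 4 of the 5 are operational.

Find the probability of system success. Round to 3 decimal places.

R = Σ_{i=4}^{5} C(5,i) p^i (1−p)^{5−i} with p = 0.94
C(5,4)·0.94^4·0.06^1 = 0.23422
C(5,5)·0.94^5·0.06^0 = 0.73390
Sum = 0.968

0.968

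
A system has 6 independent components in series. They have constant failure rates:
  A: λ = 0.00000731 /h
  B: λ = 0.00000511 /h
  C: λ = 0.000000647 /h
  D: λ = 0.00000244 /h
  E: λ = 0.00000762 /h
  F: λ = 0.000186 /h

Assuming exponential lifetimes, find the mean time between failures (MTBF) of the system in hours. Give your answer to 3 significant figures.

4780

Series of exponential components: λ_sys = Σ λ_i
λ_sys = 0.00000731 + 0.00000511 + 0.000000647 + 0.00000244 + 0.00000762 + 0.000186 = 2.0913e-04 /h
MTBF = 1 / λ_sys = 4780 h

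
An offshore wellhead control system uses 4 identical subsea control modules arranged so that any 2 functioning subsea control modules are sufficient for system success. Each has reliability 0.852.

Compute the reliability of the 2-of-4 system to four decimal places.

0.9885

R = Σ_{i=2}^{4} C(4,i) p^i (1−p)^{4−i} with p = 0.852
C(4,2)·0.852^2·0.148^2 = 0.095401
C(4,3)·0.852^3·0.148^1 = 0.366134
C(4,4)·0.852^4·0.148^0 = 0.526937
Sum = 0.9885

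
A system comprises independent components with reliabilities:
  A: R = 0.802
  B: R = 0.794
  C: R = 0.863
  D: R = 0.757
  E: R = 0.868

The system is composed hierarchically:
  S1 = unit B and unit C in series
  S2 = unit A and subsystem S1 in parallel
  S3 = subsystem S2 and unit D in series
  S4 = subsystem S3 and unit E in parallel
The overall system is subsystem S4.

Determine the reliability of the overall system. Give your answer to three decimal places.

Series (B and C): 0.79400 × 0.86300 = 0.68522
Parallel (A and [0.68522]): 1 − (1 − 0.80200)(1 − 0.68522) = 0.93767
Series ([0.93767] and D): 0.93767 × 0.75700 = 0.70982
Parallel ([0.70982] and E): 1 − (1 − 0.70982)(1 − 0.86800) = 0.962

0.962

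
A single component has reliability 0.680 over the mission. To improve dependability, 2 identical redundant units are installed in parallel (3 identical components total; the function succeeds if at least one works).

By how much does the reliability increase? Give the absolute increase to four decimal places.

R_before = 0.680
R_after = 1 − (1 − 0.680)^3 = 0.9672
ΔR = 0.9672 − 0.680 = 0.2872

0.2872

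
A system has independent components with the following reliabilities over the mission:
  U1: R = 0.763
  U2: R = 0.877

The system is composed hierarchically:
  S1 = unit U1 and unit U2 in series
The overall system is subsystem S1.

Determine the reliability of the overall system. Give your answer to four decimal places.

Series (U1 and U2): 0.763000 × 0.877000 = 0.6692

0.6692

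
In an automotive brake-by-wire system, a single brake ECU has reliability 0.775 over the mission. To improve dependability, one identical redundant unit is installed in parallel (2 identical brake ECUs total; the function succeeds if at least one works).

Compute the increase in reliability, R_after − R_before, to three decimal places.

0.174

R_before = 0.775
R_after = 1 − (1 − 0.775)^2 = 0.949
ΔR = 0.949 − 0.775 = 0.174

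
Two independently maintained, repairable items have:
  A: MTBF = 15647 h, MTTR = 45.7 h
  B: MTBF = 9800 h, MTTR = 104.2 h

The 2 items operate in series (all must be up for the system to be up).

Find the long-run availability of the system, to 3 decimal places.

0.987

A(A) = MTBF/(MTBF+MTTR) = 15647/(15647+45.7) = 0.997088
A(B) = MTBF/(MTBF+MTTR) = 9800/(9800+104.2) = 0.989479
Series availability: 0.997088 × 0.989479 = 0.987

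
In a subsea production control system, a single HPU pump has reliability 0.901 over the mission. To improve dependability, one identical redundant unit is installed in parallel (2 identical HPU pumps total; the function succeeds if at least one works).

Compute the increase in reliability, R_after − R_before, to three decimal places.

0.089

R_before = 0.901
R_after = 1 − (1 − 0.901)^2 = 0.990
ΔR = 0.990 − 0.901 = 0.089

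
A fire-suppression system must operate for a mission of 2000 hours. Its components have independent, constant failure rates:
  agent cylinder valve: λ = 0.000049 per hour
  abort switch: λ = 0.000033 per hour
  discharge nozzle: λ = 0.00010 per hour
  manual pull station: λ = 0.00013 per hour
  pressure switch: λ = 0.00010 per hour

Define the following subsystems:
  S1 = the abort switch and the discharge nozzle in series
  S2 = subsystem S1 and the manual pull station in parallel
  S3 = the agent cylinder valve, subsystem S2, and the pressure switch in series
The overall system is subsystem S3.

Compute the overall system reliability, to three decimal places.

R(agent cylinder valve) = exp(−0.000049 × 2000) = 0.90665
R(abort switch) = exp(−0.000033 × 2000) = 0.93613
R(discharge nozzle) = exp(−0.00010 × 2000) = 0.81873
R(manual pull station) = exp(−0.00013 × 2000) = 0.77105
R(pressure switch) = exp(−0.00010 × 2000) = 0.81873
Series (abort switch and discharge nozzle): 0.93613 × 0.81873 = 0.76644
Parallel ([0.76644] and manual pull station): 1 − (1 − 0.76644)(1 − 0.77105) = 0.94653
Series (agent cylinder valve, [0.94653], and pressure switch): 0.90665 × 0.94653 × 0.81873 = 0.703

0.703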